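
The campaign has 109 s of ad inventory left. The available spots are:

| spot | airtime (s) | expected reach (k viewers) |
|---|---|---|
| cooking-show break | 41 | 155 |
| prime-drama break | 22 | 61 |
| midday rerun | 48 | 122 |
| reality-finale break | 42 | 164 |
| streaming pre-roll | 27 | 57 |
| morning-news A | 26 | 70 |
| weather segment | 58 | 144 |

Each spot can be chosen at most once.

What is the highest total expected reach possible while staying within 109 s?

The ratio heuristic lands on cooking-show break + prime-drama break + reality-finale break (380) but leaves 4 s idle.
Dropping prime-drama break frees 22 s; slotting in morning-news A (26 s) lifts the total to 389 at 109 s.

389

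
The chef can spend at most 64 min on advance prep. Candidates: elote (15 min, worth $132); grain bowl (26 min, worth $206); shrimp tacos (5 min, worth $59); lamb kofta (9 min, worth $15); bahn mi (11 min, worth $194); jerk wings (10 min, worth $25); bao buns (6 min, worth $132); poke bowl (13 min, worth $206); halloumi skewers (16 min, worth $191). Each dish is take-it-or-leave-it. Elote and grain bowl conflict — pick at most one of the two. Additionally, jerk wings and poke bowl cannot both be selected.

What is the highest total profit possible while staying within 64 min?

Elote + bahn mi + bao buns + poke bowl + halloumi skewers uses 61 of the 64 min and totals 855.
No other feasible combination exceeds 855.

855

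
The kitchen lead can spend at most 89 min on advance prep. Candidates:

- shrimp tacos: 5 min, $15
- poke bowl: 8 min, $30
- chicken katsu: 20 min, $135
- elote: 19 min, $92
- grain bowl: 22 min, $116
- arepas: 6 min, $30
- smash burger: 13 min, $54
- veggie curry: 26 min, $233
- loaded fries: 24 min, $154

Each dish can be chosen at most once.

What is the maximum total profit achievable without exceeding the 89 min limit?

614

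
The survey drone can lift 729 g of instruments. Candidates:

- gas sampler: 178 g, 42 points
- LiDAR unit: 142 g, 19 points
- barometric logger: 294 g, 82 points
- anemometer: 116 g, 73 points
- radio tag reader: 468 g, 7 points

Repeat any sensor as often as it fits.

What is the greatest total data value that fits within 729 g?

The ratio ordering already packs tightly: 6×anemometer, 696 g, 438.
That's the maximum — no swap from here does better than 438.

438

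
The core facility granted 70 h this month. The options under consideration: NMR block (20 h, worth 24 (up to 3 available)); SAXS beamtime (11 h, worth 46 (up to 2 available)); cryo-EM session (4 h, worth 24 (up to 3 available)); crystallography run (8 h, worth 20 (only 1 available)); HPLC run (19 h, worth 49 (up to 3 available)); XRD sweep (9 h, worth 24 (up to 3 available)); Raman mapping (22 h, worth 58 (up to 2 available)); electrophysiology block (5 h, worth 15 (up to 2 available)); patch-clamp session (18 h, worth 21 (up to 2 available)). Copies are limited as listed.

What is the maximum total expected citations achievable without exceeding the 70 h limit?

The ratio ordering already packs tightly: 2×SAXS beamtime + 3×cryo-EM session + crystallography run + 2×XRD sweep + 2×electrophysiology block, 70 h, 262.
Nothing else within 70 h beats 262.

262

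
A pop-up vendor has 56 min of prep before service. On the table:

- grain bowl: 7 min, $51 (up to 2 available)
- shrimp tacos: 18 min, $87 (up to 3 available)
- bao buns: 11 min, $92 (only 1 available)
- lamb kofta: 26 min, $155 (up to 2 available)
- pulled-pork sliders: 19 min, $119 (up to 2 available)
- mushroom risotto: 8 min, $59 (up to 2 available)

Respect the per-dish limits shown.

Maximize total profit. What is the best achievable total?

Density check — bao buns 8.36, mushroom risotto 7.38, grain bowl 7.29, pulled-pork sliders 6.26 are the best per min.
Filling by ratio: 2×grain bowl + bao buns + 2×mushroom risotto for 312, with 15 min left unused.
The 23 min tied up in grain bowl and 2×mushroom risotto is better spent on 2×pulled-pork sliders — total rises to 381 (56 min).
That's the maximum — no swap from here does better than 381.

381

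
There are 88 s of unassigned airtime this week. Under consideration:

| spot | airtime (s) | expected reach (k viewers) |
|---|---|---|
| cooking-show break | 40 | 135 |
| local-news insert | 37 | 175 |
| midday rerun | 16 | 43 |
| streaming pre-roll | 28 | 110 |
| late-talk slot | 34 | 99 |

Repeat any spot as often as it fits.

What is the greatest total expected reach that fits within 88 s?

350

Taking 2×local-news insert: 74 s used, 350 in expected reach.
No other feasible combination exceeds 350.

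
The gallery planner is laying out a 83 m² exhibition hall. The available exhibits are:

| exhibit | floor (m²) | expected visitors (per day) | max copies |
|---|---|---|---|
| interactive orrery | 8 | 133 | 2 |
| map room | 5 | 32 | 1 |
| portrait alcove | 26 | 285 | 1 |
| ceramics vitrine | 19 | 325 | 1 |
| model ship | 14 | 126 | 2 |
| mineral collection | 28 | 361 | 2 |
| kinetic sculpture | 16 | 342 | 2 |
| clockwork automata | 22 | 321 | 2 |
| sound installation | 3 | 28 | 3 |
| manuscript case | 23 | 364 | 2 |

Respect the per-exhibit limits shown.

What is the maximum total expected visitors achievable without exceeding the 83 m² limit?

Filling by ratio: 2×interactive orrery + map room + ceramics vitrine + 2×kinetic sculpture + 3×sound installation for 1391, with 2 m² left unused.
Dropping interactive orrery and map room and 3×sound installation frees 22 m²; slotting in manuscript case (23 m²) lifts the total to 1506 at 82 m².
That's the maximum — no swap from here does better than 1506.

1506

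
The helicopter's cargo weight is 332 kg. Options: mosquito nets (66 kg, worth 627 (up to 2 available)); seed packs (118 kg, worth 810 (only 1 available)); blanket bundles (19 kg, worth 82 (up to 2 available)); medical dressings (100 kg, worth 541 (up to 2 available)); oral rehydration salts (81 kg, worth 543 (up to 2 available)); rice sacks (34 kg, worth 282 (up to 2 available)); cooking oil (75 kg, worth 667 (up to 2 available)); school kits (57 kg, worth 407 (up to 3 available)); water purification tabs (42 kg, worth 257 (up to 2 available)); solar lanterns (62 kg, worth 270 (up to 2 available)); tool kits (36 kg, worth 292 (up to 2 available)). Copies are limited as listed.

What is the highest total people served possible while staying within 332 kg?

2892

A density-first pass picks 2×mosquito nets + rice sacks + 2×cooking oil — 2870 at 316 kg.
Dropping cooking oil frees 75 kg; slotting in rice sacks + school kits (91 kg) lifts the total to 2892 at 332 kg.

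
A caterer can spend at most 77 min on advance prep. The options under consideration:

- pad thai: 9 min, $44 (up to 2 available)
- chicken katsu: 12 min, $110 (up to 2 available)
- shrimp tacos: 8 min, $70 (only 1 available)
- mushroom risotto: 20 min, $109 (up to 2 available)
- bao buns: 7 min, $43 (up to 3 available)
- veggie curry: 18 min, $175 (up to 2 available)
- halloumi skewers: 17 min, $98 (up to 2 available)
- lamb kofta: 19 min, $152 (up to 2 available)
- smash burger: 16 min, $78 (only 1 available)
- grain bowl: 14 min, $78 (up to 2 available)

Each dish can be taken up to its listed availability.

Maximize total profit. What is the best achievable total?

Taking the top-ratio dishes first gives 2×chicken katsu + shrimp tacos + bao buns + 2×veggie curry for 683 (75 min).
Dropping bao buns frees 7 min; slotting in pad thai (9 min) lifts the total to 684 at 77 min.
Nothing else within 77 min beats 684.

684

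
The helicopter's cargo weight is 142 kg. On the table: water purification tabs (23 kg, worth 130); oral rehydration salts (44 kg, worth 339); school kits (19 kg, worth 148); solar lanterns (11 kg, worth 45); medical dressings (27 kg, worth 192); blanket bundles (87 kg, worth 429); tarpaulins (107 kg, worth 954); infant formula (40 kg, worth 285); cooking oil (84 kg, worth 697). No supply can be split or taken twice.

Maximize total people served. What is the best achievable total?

The ratio ordering already packs tightly: school kits + solar lanterns + tarpaulins, 137 kg, 1147.

1147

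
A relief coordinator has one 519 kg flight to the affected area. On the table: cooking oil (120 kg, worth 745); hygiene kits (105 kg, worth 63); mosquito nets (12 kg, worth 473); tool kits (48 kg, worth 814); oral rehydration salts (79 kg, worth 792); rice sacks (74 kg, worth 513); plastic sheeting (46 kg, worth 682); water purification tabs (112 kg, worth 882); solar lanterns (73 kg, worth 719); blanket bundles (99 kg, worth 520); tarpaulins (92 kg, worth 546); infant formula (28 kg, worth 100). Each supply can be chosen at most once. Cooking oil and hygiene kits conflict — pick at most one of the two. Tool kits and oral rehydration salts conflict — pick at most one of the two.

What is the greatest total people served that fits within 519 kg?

4928

Best packing: cooking oil + mosquito nets + tool kits + rice sacks + plastic sheeting + water purification tabs + solar lanterns + infant formula — 513 kg, 4928 total.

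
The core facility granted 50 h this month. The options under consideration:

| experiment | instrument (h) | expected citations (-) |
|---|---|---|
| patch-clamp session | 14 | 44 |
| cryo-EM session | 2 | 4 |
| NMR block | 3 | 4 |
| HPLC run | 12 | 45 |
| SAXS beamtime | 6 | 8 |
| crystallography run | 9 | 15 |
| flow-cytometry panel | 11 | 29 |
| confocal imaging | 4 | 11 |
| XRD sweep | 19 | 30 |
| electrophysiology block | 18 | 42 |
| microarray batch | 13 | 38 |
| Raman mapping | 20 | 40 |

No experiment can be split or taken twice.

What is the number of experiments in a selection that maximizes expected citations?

The maximum expected citations within 50 h is 156.
patch-clamp session + HPLC run + flow-cytometry panel + microarray batch hits 156 at 50 h.
Any selection reaching 156 contains exactly 4 experiments.

4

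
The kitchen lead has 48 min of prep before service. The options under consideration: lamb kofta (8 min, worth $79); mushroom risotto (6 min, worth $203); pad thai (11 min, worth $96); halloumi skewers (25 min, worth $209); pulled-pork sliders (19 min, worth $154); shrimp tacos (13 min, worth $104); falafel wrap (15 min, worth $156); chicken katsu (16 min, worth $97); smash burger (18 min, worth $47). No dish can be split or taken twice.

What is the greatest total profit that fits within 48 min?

592

A density-first pass picks lamb kofta + mushroom risotto + pad thai + falafel wrap — 534 at 40 min.
Replace pad thai with pulled-pork sliders: the trade gains 58 net, giving 592 at 48 min.
Runner-up mushroom risotto + halloumi skewers + falafel wrap tops out at 568.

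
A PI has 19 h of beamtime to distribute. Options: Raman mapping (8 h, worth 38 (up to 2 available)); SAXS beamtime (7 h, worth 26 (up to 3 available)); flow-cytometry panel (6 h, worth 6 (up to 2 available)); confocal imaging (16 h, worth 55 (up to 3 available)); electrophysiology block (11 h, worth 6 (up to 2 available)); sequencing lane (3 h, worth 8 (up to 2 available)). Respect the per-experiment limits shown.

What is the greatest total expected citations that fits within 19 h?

Best packing: 2×Raman mapping + sequencing lane — 19 h, 84 total.

84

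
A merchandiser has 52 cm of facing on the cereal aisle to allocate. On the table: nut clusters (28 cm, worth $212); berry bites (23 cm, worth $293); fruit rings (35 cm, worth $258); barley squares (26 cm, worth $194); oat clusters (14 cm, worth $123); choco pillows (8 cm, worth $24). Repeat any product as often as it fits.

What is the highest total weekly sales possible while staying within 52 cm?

Density check — berry bites 12.74, oat clusters 8.79, nut clusters 7.57, barley squares 7.46 are the best per cm.
Best packing: 2×berry bites — 46 cm, 586 total.
No other feasible combination exceeds 586.

586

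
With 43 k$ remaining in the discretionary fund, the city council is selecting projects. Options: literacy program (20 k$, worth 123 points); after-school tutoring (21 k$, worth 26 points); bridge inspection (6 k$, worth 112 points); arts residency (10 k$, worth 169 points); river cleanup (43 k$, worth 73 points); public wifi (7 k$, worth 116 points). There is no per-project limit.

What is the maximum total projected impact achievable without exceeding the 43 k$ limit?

788

By projected impact per k$: bridge inspection 18.67, arts residency 16.90, public wifi 16.57 lead.
A density-first pass picks 7×bridge inspection — 784 at 42 k$.
Dropping bridge inspection frees 6 k$; slotting in public wifi (7 k$) lifts the total to 788 at 43 k$.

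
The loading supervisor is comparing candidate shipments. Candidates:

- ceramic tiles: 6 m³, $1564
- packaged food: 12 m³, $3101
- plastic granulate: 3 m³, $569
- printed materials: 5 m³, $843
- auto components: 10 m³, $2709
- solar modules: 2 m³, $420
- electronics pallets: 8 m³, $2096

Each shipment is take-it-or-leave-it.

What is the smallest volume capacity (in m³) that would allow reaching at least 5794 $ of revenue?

22

Need the lightest bundle worth ≥ 5794.
Taking packaged food + auto components gives 5810 (≥ 5794) for 22 m³.
Any bundle with less than 22 m³ falls short of 5794.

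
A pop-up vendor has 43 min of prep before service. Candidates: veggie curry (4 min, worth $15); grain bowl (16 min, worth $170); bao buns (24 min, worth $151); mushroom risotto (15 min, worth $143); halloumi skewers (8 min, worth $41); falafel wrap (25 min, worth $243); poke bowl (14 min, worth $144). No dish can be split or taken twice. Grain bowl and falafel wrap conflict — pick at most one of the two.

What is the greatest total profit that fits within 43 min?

402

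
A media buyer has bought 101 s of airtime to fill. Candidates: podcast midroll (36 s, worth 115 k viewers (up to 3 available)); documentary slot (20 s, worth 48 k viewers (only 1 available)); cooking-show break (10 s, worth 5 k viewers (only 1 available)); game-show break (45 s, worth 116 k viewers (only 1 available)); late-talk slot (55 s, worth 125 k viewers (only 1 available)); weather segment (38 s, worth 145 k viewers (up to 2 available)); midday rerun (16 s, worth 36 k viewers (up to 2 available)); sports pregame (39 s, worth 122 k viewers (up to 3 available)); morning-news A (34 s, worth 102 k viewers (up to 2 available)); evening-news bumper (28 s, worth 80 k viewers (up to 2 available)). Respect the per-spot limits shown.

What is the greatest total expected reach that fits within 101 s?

338

By expected reach per s: weather segment 3.82, podcast midroll 3.19, sports pregame 3.13, morning-news A 3.00 lead.
Documentary slot + 2×weather segment uses 96 of the 101 s and totals 338.
No other feasible combination exceeds 338.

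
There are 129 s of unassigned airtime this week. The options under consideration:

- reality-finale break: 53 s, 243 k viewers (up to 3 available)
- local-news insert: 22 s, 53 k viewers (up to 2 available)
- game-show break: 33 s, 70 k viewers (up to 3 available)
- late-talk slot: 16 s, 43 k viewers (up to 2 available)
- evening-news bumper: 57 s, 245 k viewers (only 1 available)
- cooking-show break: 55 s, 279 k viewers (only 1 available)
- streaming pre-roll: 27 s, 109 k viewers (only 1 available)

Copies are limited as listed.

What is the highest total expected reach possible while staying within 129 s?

Filling by ratio: reality-finale break + late-talk slot + cooking-show break for 565, with 5 s left unused.
Replace reality-finale break with evening-news bumper: the trade gains 2 net, giving 567 at 128 s.
Nothing else within 129 s beats 567.

567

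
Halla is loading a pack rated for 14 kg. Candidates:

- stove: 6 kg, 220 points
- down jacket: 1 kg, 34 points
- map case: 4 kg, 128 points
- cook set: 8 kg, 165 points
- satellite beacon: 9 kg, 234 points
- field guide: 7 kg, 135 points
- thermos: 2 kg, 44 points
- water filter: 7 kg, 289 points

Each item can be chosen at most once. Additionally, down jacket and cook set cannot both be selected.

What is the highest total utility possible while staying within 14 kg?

543

Stove + down jacket + water filter uses 14 of the 14 kg and totals 543.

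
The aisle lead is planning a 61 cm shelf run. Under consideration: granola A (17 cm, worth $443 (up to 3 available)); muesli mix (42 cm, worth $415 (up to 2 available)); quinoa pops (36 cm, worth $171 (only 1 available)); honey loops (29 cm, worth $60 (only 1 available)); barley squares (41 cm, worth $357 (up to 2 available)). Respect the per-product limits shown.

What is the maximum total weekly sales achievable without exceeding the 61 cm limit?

1329

By weekly sales per cm: granola A 26.06, muesli mix 9.88, barley squares 8.71, quinoa pops 4.75 lead.
Best packing: 3×granola A — 51 cm, 1329 total.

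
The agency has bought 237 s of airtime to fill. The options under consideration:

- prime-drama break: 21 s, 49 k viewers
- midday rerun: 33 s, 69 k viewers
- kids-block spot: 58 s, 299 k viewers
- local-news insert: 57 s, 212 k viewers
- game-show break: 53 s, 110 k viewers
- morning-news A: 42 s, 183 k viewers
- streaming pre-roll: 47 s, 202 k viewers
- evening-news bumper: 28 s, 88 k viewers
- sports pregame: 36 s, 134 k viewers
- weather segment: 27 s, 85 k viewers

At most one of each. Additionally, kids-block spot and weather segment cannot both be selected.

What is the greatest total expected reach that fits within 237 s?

984

Kids-block spot + local-news insert + morning-news A + streaming pre-roll + evening-news bumper uses 232 of the 237 s and totals 984.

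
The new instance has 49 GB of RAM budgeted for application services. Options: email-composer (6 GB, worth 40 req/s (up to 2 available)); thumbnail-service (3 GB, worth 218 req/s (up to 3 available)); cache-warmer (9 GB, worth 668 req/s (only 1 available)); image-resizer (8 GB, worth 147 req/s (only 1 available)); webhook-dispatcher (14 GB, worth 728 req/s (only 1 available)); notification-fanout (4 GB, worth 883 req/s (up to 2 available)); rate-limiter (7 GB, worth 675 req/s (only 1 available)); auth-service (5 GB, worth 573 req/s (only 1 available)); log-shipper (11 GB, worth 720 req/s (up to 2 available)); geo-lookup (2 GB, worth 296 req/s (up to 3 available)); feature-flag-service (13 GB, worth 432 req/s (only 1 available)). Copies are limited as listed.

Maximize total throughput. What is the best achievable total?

5508

Taking the top-ratio services first gives 3×thumbnail-service + cache-warmer + 2×notification-fanout + rate-limiter + auth-service + 3×geo-lookup for 5224 (44 GB).
Replace 2×thumbnail-service with log-shipper: the trade gains 284 net, giving 5508 at 49 GB.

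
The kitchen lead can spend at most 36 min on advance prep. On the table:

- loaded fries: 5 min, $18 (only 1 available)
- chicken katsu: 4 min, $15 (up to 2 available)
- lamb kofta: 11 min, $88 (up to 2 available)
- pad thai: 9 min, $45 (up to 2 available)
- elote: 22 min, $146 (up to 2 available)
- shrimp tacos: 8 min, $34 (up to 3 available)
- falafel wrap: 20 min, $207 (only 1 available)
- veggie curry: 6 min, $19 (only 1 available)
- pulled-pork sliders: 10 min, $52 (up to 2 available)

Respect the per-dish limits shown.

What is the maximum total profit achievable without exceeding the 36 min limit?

By profit per min: falafel wrap 10.35, lamb kofta 8.00, elote 6.64, pulled-pork sliders 5.20 lead.
Greedy by ratio would take chicken katsu + lamb kofta + falafel wrap: 35 min used, total 310.
Dropping chicken katsu frees 4 min; slotting in loaded fries (5 min) lifts the total to 313 at 36 min.
Every other selection either busts 36 min or exceeds an availability limit or fails to beat 313.

313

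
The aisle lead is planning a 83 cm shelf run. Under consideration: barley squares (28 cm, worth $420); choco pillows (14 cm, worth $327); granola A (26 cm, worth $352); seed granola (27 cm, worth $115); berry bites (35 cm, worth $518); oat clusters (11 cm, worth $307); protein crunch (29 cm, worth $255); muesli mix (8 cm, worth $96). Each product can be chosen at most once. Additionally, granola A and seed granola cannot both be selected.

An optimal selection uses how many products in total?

4

The maximum weekly sales within 83 cm is 1406.
barley squares + choco pillows + granola A + oat clusters hits 1406 at 79 cm.
All optima have 4 products.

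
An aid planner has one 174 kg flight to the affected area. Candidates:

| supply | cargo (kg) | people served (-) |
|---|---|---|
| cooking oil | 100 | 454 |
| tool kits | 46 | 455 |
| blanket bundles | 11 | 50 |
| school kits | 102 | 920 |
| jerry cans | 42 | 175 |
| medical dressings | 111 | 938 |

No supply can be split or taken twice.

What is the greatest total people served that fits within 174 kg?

Density check — tool kits 9.89, school kits 9.02, medical dressings 8.45 are the best per kg.
Greedy by ratio would take tool kits + blanket bundles + school kits: 159 kg used, total 1425.
Dropping school kits frees 102 kg; slotting in medical dressings (111 kg) lifts the total to 1443 at 168 kg.
The closest alternative, tool kits + blanket bundles + school kits, reaches only 1425.

1443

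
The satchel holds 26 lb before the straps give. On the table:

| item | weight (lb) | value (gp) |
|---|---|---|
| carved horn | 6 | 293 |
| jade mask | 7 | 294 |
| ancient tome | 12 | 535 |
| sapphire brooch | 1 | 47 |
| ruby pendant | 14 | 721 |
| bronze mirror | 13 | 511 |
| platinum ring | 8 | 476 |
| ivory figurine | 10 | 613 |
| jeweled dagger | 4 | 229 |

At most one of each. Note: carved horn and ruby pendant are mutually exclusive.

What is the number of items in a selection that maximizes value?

4

The maximum value within 26 lb is 1430.
One optimal bundle: jade mask + sapphire brooch + platinum ring + ivory figurine (26 lb).
All optima have 4 items.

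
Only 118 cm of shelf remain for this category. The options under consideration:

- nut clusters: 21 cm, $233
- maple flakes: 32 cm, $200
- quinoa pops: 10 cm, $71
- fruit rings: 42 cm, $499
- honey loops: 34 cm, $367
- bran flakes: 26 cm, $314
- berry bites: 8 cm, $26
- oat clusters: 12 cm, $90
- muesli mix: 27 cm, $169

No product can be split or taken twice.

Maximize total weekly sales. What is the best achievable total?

1270

Greedy by ratio would take nut clusters + quinoa pops + fruit rings + bran flakes + oat clusters: 111 cm used, total 1207.
The 31 cm tied up in nut clusters and quinoa pops is better spent on honey loops — total rises to 1270 (114 cm).
Runner-up quinoa pops + fruit rings + honey loops + bran flakes tops out at 1251.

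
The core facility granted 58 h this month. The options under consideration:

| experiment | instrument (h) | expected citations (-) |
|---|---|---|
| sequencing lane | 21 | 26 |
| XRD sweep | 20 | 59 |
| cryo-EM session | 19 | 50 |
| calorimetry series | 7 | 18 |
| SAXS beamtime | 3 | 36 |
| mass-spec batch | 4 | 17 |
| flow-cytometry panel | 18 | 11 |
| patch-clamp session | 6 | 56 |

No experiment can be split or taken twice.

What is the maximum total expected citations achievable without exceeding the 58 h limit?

The ratio heuristic lands on XRD sweep + cryo-EM session + SAXS beamtime + mass-spec batch + patch-clamp session (218) but leaves 6 h idle.
Replace mass-spec batch with calorimetry series: the trade gains 1 net, giving 219 at 55 h.

219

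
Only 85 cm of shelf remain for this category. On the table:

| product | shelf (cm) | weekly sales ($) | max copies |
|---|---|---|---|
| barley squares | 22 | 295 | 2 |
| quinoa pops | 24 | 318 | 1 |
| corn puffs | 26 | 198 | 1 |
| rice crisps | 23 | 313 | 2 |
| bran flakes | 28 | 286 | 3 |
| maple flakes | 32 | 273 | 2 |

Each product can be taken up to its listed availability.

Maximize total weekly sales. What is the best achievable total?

944

A density-first pass picks barley squares + 2×rice crisps — 921 at 68 cm.
The 22 cm tied up in barley squares is better spent on quinoa pops — total rises to 944 (70 cm).
No other feasible combination exceeds 944.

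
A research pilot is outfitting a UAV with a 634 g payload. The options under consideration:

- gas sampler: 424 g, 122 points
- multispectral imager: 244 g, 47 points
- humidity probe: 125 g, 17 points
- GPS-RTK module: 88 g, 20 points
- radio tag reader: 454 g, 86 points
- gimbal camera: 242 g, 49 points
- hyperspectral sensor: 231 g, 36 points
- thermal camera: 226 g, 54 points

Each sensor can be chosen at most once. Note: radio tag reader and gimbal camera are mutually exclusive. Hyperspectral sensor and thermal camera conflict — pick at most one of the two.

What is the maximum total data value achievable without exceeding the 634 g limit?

Taking gas sampler + GPS-RTK module: 512 g used, 142 in data value.

142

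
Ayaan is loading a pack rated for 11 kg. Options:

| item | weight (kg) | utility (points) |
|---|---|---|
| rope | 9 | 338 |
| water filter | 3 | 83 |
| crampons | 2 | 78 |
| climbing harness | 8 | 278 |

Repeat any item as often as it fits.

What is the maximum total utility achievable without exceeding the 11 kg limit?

Ranking by ratio (utility/kg): crampons 39.00, rope 37.56, climbing harness 34.75.
The ratio heuristic lands on 5×crampons (390) but leaves 1 kg idle.
Dropping 4×crampons frees 8 kg; slotting in rope (9 kg) lifts the total to 416 at 11 kg.
That's the maximum — no swap from here does better than 416.

416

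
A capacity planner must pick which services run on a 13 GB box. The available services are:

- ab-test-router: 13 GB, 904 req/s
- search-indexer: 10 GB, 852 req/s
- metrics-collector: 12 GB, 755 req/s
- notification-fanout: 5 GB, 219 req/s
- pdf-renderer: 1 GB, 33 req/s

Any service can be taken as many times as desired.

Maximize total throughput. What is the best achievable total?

The ratio ordering already packs tightly: search-indexer + 3×pdf-renderer, 13 GB, 951.

951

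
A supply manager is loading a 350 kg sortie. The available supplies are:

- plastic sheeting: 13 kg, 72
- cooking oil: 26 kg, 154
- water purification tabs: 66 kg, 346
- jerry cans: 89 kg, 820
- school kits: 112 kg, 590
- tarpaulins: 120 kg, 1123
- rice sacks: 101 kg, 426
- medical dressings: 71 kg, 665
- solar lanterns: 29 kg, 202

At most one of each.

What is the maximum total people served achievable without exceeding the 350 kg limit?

3036

Density check — medical dressings 9.37, tarpaulins 9.36, jerry cans 9.21, solar lanterns 6.97 are the best per kg.
Best packing: plastic sheeting + cooking oil + jerry cans + tarpaulins + medical dressings + solar lanterns — 348 kg, 3036 total.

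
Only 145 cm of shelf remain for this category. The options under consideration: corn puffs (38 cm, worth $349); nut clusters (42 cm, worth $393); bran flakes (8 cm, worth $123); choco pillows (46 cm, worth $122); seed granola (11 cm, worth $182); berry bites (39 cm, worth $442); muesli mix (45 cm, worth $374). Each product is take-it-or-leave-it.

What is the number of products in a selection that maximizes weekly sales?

5

The maximum weekly sales within 145 cm is 1514.
One optimal bundle: nut clusters + bran flakes + seed granola + berry bites + muesli mix (145 cm).
All optima have 5 products.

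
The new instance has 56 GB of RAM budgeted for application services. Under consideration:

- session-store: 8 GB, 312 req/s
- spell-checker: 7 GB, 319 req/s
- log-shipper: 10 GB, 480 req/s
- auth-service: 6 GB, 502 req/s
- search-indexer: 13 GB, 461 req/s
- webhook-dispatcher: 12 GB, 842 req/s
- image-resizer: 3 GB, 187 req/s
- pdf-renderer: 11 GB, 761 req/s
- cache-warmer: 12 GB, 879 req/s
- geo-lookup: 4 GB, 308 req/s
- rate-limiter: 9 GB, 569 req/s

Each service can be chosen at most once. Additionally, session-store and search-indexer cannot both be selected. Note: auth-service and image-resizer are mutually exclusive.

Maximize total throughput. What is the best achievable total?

3861

Taking auth-service + webhook-dispatcher + pdf-renderer + cache-warmer + geo-lookup + rate-limiter: 54 GB used, 3861 in throughput.
The closest alternative, log-shipper + auth-service + webhook-dispatcher + pdf-renderer + cache-warmer + geo-lookup, reaches only 3772.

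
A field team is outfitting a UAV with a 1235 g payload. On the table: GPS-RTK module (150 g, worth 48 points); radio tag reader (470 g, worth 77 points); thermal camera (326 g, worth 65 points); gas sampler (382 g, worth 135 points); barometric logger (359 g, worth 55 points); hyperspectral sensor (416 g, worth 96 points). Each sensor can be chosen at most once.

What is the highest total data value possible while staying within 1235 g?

A density-first pass picks GPS-RTK module + gas sampler + hyperspectral sensor — 279 at 948 g.
Dropping hyperspectral sensor frees 416 g; slotting in thermal camera + barometric logger (685 g) lifts the total to 303 at 1217 g.

303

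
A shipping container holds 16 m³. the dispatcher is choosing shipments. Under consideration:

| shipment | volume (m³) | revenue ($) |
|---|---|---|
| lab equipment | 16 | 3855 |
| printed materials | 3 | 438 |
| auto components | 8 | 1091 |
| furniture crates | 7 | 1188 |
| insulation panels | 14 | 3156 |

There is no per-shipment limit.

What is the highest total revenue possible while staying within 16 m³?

By revenue per m³: lab equipment 240.94, insulation panels 225.43, furniture crates 169.71, printed materials 146.00 lead.
Lab equipment uses 16 of the 16 m³ and totals 3855.
Every other selection either busts 16 m³ or fails to beat 3855.

3855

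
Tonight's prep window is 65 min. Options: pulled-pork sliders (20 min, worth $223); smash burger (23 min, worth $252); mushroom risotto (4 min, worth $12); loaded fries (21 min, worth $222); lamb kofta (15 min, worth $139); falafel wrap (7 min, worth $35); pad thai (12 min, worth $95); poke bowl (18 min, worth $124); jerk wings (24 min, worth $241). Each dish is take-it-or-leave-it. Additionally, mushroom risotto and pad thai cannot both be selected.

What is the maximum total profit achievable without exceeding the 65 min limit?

697

Pulled-pork sliders + smash burger + loaded fries uses 64 of the 65 min and totals 697.
The closest alternative, pulled-pork sliders + loaded fries + jerk wings, reaches only 686.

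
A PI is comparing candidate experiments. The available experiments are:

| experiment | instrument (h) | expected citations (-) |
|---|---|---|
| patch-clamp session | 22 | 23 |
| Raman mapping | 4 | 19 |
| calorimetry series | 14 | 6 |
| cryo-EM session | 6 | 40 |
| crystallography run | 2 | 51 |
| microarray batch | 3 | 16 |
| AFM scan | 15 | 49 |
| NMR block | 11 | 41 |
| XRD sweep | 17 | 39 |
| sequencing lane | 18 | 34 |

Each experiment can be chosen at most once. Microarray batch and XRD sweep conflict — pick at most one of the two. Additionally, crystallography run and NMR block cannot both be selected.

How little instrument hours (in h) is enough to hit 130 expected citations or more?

23

Look for the lowest-instrument combination reaching 130.
cryo-EM session + crystallography run + AFM scan reaches 140 using 23 h.
Any bundle with less than 23 h falls short of 130.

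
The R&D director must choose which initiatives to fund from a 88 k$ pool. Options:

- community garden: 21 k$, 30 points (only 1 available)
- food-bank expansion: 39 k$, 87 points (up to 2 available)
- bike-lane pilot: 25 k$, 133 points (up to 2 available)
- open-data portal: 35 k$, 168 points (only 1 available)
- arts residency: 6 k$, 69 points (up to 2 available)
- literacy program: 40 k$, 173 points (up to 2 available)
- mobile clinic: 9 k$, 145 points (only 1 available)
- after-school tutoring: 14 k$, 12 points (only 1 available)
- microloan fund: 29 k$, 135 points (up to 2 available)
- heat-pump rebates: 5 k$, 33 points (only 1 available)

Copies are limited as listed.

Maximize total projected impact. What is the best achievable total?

The ratio heuristic lands on 2×bike-lane pilot + 2×arts residency + mobile clinic + heat-pump rebates (582) but leaves 12 k$ idle.
Replace bike-lane pilot with open-data portal: the trade gains 35 net, giving 617 at 86 k$.
The spare 2 k$ is too small for any remaining project, and no exchange beats 617.

617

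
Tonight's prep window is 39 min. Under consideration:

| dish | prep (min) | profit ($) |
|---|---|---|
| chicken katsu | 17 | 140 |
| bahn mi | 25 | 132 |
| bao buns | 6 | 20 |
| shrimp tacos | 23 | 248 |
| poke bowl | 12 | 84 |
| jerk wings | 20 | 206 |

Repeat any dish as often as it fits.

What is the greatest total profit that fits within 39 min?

Greedy by ratio would take shrimp tacos + poke bowl: 35 min used, total 332.
Replace shrimp tacos and poke bowl with chicken katsu + jerk wings: the trade gains 14 net, giving 346 at 37 min.
That's the maximum — no swap from here does better than 346.

346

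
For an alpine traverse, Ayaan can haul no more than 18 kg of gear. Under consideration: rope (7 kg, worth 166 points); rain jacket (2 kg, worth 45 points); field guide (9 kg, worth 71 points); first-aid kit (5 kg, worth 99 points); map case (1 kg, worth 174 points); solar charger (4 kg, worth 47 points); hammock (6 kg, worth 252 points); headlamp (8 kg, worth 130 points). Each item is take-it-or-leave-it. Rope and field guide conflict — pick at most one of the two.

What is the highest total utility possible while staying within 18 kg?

By utility per kg: map case 174.00, hammock 42.00, rope 23.71, rain jacket 22.50 lead.
Taking the top-ratio items first gives rope + rain jacket + map case + hammock for 637 (16 kg).
Dropping rain jacket frees 2 kg; slotting in solar charger (4 kg) lifts the total to 639 at 18 kg.
Every other selection either busts 18 kg or breaks a pairing rule or fails to beat 639.

639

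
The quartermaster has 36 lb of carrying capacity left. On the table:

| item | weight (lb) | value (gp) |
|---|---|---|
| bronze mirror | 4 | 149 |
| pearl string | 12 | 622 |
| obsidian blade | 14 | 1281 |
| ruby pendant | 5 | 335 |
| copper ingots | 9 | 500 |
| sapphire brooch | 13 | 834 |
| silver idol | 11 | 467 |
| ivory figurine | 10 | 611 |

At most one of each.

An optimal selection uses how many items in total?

Optimal total is 2615.
obsidian blade + copper ingots + sapphire brooch hits 2615 at 36 lb.
Every optimal selection uses 3 items.

3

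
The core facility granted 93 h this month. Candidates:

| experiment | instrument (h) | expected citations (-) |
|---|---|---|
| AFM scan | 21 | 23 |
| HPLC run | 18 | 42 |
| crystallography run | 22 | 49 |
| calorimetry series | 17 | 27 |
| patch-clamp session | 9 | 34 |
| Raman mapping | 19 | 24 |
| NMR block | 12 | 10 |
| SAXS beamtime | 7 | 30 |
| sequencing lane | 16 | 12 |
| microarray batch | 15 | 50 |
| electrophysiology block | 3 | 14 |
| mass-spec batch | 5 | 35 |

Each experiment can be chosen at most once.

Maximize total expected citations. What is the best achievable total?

267

Density check — mass-spec batch 7.00, electrophysiology block 4.67, SAXS beamtime 4.29 are the best per h.
Greedy by ratio would take HPLC run + crystallography run + patch-clamp session + NMR block + SAXS beamtime + microarray batch + electrophysiology block + mass-spec batch: 91 h used, total 264.
Dropping NMR block and electrophysiology block frees 15 h; slotting in calorimetry series (17 h) lifts the total to 267 at 93 h.
Every other selection either busts 93 h or fails to beat 267.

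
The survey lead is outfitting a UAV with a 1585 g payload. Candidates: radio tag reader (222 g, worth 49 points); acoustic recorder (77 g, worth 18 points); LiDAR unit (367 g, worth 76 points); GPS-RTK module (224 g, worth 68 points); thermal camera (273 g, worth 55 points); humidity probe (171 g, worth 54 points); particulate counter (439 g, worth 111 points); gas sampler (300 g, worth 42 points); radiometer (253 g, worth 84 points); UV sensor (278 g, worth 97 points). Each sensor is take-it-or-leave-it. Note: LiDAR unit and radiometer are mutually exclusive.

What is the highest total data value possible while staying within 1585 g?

433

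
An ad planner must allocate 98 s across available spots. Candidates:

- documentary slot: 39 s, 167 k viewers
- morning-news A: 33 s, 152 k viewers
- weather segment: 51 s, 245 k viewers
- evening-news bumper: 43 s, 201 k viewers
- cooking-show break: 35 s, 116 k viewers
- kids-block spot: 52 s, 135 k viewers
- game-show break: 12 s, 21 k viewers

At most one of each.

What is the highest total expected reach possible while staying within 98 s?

446

Taking weather segment + evening-news bumper: 94 s used, 446 in expected reach.
No other feasible combination exceeds 446.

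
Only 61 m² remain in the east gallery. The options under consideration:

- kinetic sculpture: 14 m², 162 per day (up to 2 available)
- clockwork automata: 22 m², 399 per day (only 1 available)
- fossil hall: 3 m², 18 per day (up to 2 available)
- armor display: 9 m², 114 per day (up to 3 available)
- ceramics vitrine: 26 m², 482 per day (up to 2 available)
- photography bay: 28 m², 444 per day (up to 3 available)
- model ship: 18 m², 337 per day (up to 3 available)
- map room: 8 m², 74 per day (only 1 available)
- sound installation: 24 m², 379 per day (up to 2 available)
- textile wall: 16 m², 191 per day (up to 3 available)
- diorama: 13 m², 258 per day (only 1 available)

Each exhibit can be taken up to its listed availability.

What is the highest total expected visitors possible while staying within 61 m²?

A density-first pass picks fossil hall + armor display + 2×model ship + diorama — 1064 at 61 m².
But clockwork automata + ceramics vitrine + diorama fits in 61 m² and reaches 1139.

1139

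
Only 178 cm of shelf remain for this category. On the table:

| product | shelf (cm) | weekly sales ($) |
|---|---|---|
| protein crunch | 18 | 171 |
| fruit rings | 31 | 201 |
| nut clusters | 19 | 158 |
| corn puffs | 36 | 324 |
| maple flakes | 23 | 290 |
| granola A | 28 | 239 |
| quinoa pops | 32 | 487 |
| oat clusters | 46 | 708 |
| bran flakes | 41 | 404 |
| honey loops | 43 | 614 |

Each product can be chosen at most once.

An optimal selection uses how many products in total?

The maximum weekly sales within 178 cm is 2338.
For example maple flakes + granola A + quinoa pops + oat clusters + honey loops achieves it, using 172 cm.
Every optimal selection uses 5 products.

5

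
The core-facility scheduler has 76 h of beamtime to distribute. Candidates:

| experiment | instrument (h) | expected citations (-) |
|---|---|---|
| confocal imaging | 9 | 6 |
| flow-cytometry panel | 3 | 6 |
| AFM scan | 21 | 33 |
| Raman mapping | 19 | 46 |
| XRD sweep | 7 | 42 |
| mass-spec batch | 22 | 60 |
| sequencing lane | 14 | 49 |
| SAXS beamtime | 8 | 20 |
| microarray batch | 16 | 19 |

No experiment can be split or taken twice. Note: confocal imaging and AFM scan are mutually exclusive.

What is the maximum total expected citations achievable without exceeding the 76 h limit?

The ratio ordering already packs tightly: flow-cytometry panel + Raman mapping + XRD sweep + mass-spec batch + sequencing lane + SAXS beamtime, 73 h, 223.
Nothing else feasible within 76 h beats 223.

223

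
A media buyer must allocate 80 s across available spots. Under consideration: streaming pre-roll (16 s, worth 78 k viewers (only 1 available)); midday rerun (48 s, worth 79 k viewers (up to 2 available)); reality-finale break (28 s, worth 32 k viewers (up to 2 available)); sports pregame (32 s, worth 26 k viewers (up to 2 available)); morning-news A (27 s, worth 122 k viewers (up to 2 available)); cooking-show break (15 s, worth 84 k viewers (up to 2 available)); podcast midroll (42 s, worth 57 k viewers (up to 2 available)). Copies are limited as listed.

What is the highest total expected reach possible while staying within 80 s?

368

The ratio ordering already packs tightly: streaming pre-roll + morning-news A + 2×cooking-show break, 73 s, 368.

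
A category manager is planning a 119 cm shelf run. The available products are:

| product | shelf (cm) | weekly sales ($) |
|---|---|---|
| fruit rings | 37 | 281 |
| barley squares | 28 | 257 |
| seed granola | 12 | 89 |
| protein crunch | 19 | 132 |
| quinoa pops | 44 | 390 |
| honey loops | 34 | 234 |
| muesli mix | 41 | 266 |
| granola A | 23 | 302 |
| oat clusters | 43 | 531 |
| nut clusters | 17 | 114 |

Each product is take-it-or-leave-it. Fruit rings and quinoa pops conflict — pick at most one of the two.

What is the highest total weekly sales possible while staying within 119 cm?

1223

Density check — granola A 13.13, oat clusters 12.35, barley squares 9.18 are the best per cm.
Greedy by ratio would take barley squares + seed granola + granola A + oat clusters: 106 cm used, total 1179.
Replace barley squares and seed granola with quinoa pops: the trade gains 44 net, giving 1223 at 110 cm.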